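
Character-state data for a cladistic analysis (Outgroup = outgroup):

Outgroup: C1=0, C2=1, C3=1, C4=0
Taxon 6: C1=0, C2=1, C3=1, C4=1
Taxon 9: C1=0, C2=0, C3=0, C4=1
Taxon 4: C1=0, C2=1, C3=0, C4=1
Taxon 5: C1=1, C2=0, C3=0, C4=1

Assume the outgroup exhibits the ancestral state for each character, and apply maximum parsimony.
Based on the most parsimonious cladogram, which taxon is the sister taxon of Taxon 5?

Taxon 9

Character polarity is set by the outgroup: the derived state is whichever differs from the outgroup's state, so for C2, C3 the derived state is '0', and for the remaining characters it is '1'.
C1: derived state '1' in Taxon 5 only — an autapomorphy, so it tells us nothing about relationships among taxa.
Only Taxon 5 and Taxon 9 show the derived state '0' for C2, supporting them as a clade.
C3 (derived state '0') is shared by Taxon 4, Taxon 5, and Taxon 9 — a synapomorphy uniting that clade.
All ingroup taxa share the derived state '1' for C4; it defines the ingroup but does not resolve relationships within it.
Most parsimonious ingroup topology: (Taxon 6,((Taxon 9,Taxon 5),Taxon 4)).
Taxon 5 and Taxon 9 form a cherry on this tree, so they are sister taxa.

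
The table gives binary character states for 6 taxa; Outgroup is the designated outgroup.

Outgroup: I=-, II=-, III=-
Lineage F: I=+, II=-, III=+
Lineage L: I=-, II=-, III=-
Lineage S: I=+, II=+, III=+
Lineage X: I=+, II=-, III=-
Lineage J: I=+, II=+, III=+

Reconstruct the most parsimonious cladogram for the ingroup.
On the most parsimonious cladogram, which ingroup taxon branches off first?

The outgroup has state '-' for every character, so '+' is the derived state throughout.
I: derived state '+' in Lineage F, Lineage J, Lineage S, and Lineage X only — synapomorphy for {Lineage F, Lineage J, Lineage S, Lineage X}.
II (derived state '+') is shared by Lineage J and Lineage S — a synapomorphy uniting that clade.
Only Lineage F, Lineage J, and Lineage S show the derived state '+' for III, supporting them as a clade.
Most parsimonious ingroup topology: ((Lineage X,((Lineage J,Lineage S),Lineage F)),Lineage L).
Lineage L is sister to the clade containing all other ingroup taxa, so it is the earliest-diverging (most basal) ingroup lineage.

Lineage L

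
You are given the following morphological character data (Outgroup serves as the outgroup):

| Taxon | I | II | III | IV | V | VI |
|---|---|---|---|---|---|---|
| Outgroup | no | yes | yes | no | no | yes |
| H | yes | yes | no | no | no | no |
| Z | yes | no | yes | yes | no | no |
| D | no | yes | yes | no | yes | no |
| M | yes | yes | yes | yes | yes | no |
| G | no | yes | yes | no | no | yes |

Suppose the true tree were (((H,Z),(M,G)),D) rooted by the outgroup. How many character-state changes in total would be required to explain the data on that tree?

Map each character onto (((H,Z),(M,G)),D) (rooted by Outgroup) and count the minimum state changes it requires (Fitch parsimony):
I: 2; II: 1; III: 1; IV: 2; V: 2; VI: 2.
Total tree length = 10.

10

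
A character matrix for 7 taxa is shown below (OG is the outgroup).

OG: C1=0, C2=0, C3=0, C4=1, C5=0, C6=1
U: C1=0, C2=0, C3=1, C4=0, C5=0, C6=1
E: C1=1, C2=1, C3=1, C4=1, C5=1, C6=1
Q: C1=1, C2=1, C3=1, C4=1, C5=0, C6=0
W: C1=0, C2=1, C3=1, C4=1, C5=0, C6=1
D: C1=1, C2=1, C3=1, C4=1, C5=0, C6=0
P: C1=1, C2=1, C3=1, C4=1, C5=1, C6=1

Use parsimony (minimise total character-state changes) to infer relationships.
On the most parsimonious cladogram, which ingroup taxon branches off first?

Character polarity is set by the outgroup: the derived state is whichever differs from the outgroup's state, so for C4, C6 the derived state is '0', and for the remaining characters it is '1'.
C1 (derived state '1') is shared by D, E, P, and Q — a synapomorphy uniting that clade.
C2: derived state '1' in D, E, P, Q, and W only — synapomorphy for {D, E, P, Q, W}.
All ingroup taxa share the derived state '1' for C3; it defines the ingroup but does not resolve relationships within it.
C4: derived state '0' in U only — an autapomorphy, so it tells us nothing about relationships among taxa.
C5: derived state '1' in E and P only — synapomorphy for {E, P}.
C6 (derived state '0') is shared by D and Q — a synapomorphy uniting that clade.
Most parsimonious ingroup topology: (U,(((E,P),(Q,D)),W)).
U is sister to the clade containing all other ingroup taxa, so it is the earliest-diverging (most basal) ingroup lineage.

U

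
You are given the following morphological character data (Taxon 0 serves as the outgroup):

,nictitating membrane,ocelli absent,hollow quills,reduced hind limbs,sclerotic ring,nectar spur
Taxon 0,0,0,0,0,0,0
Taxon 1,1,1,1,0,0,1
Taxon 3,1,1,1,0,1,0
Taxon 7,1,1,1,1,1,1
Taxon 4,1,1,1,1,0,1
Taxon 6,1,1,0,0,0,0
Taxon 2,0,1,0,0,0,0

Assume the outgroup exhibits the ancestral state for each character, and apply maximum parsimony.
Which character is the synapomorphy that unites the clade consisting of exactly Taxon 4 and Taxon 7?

The outgroup has state '0' for every character, so '1' is the derived state throughout.
Only Taxon 1, Taxon 3, Taxon 4, Taxon 6, and Taxon 7 show the derived state '1' for nictitating membrane, supporting them as a clade.
All ingroup taxa share the derived state '1' for ocelli absent; it defines the ingroup but does not resolve relationships within it.
hollow quills: derived state '1' in Taxon 1, Taxon 3, Taxon 4, and Taxon 7 only — synapomorphy for {Taxon 1, Taxon 3, Taxon 4, Taxon 7}.
Only Taxon 4 and Taxon 7 show the derived state '1' for reduced hind limbs, supporting them as a clade.
sclerotic ring groups Taxon 3 and Taxon 7, which is incompatible with the clades supported by the remaining characters; treating it as convergent (homoplasy) costs fewer steps than any alternative tree.
nectar spur: derived state '1' in Taxon 1, Taxon 4, and Taxon 7 only — synapomorphy for {Taxon 1, Taxon 4, Taxon 7}.
Most parsimonious ingroup topology: ((((Taxon 1,(Taxon 7,Taxon 4)),Taxon 3),Taxon 6),Taxon 2).
The clade {Taxon 4, Taxon 7} is supported by reduced hind limbs: its derived state '1' occurs in exactly those taxa and in no other taxon (including the outgroup).

reduced hind limbs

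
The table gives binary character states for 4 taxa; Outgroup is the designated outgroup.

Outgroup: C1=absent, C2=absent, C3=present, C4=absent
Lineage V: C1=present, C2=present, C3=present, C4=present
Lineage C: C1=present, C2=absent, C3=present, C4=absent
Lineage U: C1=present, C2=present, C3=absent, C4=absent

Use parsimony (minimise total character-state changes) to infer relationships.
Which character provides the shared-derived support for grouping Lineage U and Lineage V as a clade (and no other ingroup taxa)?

C2

Character polarity is set by the outgroup: the derived state is whichever differs from the outgroup's state, so for C3 the derived state is 'absent', and for the remaining characters it is 'present'.
C1 (derived state 'present') is shared by all ingroup taxa — unites the whole ingroup.
C2 (derived state 'present') is shared by Lineage U and Lineage V — a synapomorphy uniting that clade.
C3 (derived state 'absent') is unique to Lineage U (autapomorphy; uninformative for grouping).
C4 (derived state 'present') is unique to Lineage V (autapomorphy; uninformative for grouping).
Most parsimonious ingroup topology: ((Lineage V,Lineage U),Lineage C).
The clade {Lineage U, Lineage V} is supported by C2: its derived state 'present' occurs in exactly those taxa and in no other taxon (including the outgroup).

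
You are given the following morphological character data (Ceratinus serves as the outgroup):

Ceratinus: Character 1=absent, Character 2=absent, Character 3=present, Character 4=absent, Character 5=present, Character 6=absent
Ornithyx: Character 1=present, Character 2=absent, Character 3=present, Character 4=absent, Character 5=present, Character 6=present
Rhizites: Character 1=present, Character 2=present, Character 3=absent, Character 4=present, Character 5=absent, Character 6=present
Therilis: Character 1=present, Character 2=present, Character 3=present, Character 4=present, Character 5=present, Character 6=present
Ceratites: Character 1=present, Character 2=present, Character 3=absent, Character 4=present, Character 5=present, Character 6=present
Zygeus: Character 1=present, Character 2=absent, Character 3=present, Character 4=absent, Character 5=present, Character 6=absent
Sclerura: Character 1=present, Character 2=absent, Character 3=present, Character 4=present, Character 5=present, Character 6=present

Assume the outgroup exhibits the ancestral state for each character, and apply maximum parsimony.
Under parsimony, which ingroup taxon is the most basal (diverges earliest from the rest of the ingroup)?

Character polarity is set by the outgroup: the derived state is whichever differs from the outgroup's state, so for Character 3, Character 5 the derived state is 'absent', and for the remaining characters it is 'present'.
Character 1 (derived state 'present') is shared by all ingroup taxa — unites the whole ingroup.
Character 2 (derived state 'present') is shared by Ceratites, Rhizites, and Therilis — a synapomorphy uniting that clade.
Character 3: derived state 'absent' in Ceratites and Rhizites only — synapomorphy for {Ceratites, Rhizites}.
Character 4: derived state 'present' in Ceratites, Rhizites, Sclerura, and Therilis only — synapomorphy for {Ceratites, Rhizites, Sclerura, Therilis}.
Character 5: derived state 'absent' in Rhizites only — an autapomorphy, so it tells us nothing about relationships among taxa.
Character 6: derived state 'present' in Ceratites, Ornithyx, Rhizites, Sclerura, and Therilis only — synapomorphy for {Ceratites, Ornithyx, Rhizites, Sclerura, Therilis}.
Most parsimonious ingroup topology: ((Ornithyx,(((Rhizites,Ceratites),Therilis),Sclerura)),Zygeus).
Zygeus is sister to the clade containing all other ingroup taxa, so it is the earliest-diverging (most basal) ingroup lineage.

Zygeus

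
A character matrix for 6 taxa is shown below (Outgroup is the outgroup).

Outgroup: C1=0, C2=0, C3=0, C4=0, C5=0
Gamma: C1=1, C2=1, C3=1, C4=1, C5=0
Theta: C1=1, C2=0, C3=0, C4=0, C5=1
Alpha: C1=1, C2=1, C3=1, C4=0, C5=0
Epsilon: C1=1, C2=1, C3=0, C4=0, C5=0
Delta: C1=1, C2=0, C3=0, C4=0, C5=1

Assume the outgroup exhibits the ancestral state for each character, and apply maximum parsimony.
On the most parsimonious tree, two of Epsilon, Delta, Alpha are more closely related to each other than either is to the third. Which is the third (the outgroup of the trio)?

The outgroup has state '0' for every character, so '1' is the derived state throughout.
C1 (derived state '1') is shared by all ingroup taxa — unites the whole ingroup.
Only Alpha, Epsilon, and Gamma show the derived state '1' for C2, supporting them as a clade.
C3 (derived state '1') is shared by Alpha and Gamma — a synapomorphy uniting that clade.
C4 (derived state '1') is unique to Gamma (autapomorphy; uninformative for grouping).
Only Delta and Theta show the derived state '1' for C5, supporting them as a clade.
Most parsimonious ingroup topology: (((Gamma,Alpha),Epsilon),(Theta,Delta)).
Epsilon and Alpha share a more recent common ancestor with each other than either does with Delta, so Delta is the least closely related of the three.

Delta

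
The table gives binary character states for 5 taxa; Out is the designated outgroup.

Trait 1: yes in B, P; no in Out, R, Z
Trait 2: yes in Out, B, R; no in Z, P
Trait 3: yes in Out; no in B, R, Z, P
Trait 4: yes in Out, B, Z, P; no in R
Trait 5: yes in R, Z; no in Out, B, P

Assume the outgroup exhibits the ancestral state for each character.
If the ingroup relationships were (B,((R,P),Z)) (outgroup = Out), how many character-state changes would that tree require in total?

8

Map each character onto (B,((R,P),Z)) (rooted by Out) and count the minimum state changes it requires (Fitch parsimony):
Trait 1: 2; Trait 2: 2; Trait 3: 1; Trait 4: 1; Trait 5: 2.
Total tree length = 8.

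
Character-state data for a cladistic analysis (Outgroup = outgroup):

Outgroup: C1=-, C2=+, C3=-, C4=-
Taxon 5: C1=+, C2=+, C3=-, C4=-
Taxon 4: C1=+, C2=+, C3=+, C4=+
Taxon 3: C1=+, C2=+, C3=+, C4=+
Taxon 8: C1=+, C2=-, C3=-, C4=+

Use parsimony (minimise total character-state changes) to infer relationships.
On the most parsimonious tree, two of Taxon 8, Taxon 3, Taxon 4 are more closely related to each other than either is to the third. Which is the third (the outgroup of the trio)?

Character polarity is set by the outgroup: the derived state is whichever differs from the outgroup's state, so for C2 the derived state is '-', and for the remaining characters it is '+'.
C1 (derived state '+') is shared by all ingroup taxa — unites the whole ingroup.
C2 (derived state '-') is unique to Taxon 8 (autapomorphy; uninformative for grouping).
C3: derived state '+' in Taxon 3 and Taxon 4 only — synapomorphy for {Taxon 3, Taxon 4}.
C4: derived state '+' in Taxon 3, Taxon 4, and Taxon 8 only — synapomorphy for {Taxon 3, Taxon 4, Taxon 8}.
Most parsimonious ingroup topology: (Taxon 5,((Taxon 4,Taxon 3),Taxon 8)).
Taxon 3 and Taxon 4 share a more recent common ancestor with each other than either does with Taxon 8, so Taxon 8 is the least closely related of the three.

Taxon 8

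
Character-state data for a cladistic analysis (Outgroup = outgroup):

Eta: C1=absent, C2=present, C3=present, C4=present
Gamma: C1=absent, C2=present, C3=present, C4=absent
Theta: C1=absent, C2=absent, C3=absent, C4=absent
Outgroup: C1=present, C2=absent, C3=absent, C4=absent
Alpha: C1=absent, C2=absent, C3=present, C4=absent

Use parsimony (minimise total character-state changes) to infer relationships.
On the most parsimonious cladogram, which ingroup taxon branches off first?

Theta

Character polarity is set by the outgroup: the derived state is whichever differs from the outgroup's state, so for C1 the derived state is 'absent', and for the remaining characters it is 'present'.
All ingroup taxa share the derived state 'absent' for C1; it defines the ingroup but does not resolve relationships within it.
C2 (derived state 'present') is shared by Eta and Gamma — a synapomorphy uniting that clade.
Only Alpha, Eta, and Gamma show the derived state 'present' for C3, supporting them as a clade.
C4 (derived state 'present') is unique to Eta (autapomorphy; uninformative for grouping).
Most parsimonious ingroup topology: (Theta,((Gamma,Eta),Alpha)).
Theta is sister to the clade containing all other ingroup taxa, so it is the earliest-diverging (most basal) ingroup lineage.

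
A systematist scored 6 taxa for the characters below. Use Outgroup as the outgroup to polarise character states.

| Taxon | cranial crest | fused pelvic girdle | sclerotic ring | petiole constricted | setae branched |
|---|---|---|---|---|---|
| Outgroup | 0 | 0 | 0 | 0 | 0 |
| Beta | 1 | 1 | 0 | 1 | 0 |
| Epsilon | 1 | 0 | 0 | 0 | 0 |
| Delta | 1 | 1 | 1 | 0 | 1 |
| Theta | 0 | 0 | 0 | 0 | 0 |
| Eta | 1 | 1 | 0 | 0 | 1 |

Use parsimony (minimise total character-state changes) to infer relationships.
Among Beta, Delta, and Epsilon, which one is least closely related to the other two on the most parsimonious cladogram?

The outgroup has state '0' for every character, so '1' is the derived state throughout.
cranial crest: derived state '1' in Beta, Delta, Epsilon, and Eta only — synapomorphy for {Beta, Delta, Epsilon, Eta}.
fused pelvic girdle (derived state '1') is shared by Beta, Delta, and Eta — a synapomorphy uniting that clade.
sclerotic ring: derived state '1' in Delta only — an autapomorphy, so it tells us nothing about relationships among taxa.
petiole constricted (derived state '1') is unique to Beta (autapomorphy; uninformative for grouping).
Only Delta and Eta show the derived state '1' for setae branched, supporting them as a clade.
Most parsimonious ingroup topology: (((Beta,(Delta,Eta)),Epsilon),Theta).
Delta and Beta share a more recent common ancestor with each other than either does with Epsilon, so Epsilon is the least closely related of the three.

Epsilon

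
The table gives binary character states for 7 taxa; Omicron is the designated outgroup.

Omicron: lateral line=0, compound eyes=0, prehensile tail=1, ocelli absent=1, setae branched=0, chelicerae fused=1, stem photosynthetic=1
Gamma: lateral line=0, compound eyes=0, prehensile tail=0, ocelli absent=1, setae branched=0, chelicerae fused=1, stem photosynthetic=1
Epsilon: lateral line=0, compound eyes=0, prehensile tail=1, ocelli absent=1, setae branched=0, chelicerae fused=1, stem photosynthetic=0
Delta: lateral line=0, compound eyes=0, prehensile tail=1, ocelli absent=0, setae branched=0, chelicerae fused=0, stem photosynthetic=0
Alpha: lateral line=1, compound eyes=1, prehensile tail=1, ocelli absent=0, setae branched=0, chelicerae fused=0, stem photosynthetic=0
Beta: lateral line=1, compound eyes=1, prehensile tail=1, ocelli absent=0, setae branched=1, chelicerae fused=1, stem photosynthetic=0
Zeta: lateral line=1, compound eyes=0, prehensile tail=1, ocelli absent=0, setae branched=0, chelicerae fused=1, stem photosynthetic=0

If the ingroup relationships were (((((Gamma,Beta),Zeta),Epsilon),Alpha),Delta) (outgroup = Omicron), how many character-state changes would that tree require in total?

Map each character onto (((((Gamma,Beta),Zeta),Epsilon),Alpha),Delta) (rooted by Omicron) and count the minimum state changes it requires (Fitch parsimony):
lateral line: 3; compound eyes: 2; prehensile tail: 1; ocelli absent: 3; setae branched: 1; chelicerae fused: 2; stem photosynthetic: 2.
Total tree length = 14.

14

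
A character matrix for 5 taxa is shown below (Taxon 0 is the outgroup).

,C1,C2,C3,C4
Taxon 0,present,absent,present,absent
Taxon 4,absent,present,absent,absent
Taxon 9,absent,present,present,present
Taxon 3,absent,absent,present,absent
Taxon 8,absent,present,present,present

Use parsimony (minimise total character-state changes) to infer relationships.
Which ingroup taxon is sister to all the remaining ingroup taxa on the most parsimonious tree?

Character polarity is set by the outgroup: the derived state is whichever differs from the outgroup's state, so for C1, C3 the derived state is 'absent', and for the remaining characters it is 'present'.
All ingroup taxa share the derived state 'absent' for C1; it defines the ingroup but does not resolve relationships within it.
C2 (derived state 'present') is shared by Taxon 4, Taxon 8, and Taxon 9 — a synapomorphy uniting that clade.
C3: derived state 'absent' in Taxon 4 only — an autapomorphy, so it tells us nothing about relationships among taxa.
C4 (derived state 'present') is shared by Taxon 8 and Taxon 9 — a synapomorphy uniting that clade.
Most parsimonious ingroup topology: ((Taxon 4,(Taxon 9,Taxon 8)),Taxon 3).
Taxon 3 is sister to the clade containing all other ingroup taxa, so it is the earliest-diverging (most basal) ingroup lineage.

Taxon 3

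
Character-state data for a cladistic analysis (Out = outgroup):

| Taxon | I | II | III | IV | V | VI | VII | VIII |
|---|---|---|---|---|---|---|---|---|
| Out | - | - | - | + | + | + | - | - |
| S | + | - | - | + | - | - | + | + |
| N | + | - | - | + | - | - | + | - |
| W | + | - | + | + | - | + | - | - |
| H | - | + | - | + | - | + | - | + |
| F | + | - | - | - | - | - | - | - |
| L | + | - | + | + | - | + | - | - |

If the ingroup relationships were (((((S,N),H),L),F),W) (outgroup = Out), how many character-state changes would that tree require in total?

12

Map each character onto (((((S,N),H),L),F),W) (rooted by Out) and count the minimum state changes it requires (Fitch parsimony):
I: 2; II: 1; III: 2; IV: 1; V: 1; VI: 2; VII: 1; VIII: 2.
Total tree length = 12.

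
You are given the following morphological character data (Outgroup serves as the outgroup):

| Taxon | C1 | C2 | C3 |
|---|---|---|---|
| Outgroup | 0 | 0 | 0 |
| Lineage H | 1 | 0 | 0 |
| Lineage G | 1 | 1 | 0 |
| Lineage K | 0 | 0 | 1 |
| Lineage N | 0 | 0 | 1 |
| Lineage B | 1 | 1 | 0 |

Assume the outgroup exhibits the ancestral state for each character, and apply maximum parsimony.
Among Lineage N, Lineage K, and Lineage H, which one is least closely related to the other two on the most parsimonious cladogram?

Lineage H

The outgroup has state '0' for every character, so '1' is the derived state throughout.
C1 (derived state '1') is shared by Lineage B, Lineage G, and Lineage H — a synapomorphy uniting that clade.
C2: derived state '1' in Lineage B and Lineage G only — synapomorphy for {Lineage B, Lineage G}.
C3 (derived state '1') is shared by Lineage K and Lineage N — a synapomorphy uniting that clade.
Most parsimonious ingroup topology: ((Lineage H,(Lineage G,Lineage B)),(Lineage K,Lineage N)).
Lineage K and Lineage N share a more recent common ancestor with each other than either does with Lineage H, so Lineage H is the least closely related of the three.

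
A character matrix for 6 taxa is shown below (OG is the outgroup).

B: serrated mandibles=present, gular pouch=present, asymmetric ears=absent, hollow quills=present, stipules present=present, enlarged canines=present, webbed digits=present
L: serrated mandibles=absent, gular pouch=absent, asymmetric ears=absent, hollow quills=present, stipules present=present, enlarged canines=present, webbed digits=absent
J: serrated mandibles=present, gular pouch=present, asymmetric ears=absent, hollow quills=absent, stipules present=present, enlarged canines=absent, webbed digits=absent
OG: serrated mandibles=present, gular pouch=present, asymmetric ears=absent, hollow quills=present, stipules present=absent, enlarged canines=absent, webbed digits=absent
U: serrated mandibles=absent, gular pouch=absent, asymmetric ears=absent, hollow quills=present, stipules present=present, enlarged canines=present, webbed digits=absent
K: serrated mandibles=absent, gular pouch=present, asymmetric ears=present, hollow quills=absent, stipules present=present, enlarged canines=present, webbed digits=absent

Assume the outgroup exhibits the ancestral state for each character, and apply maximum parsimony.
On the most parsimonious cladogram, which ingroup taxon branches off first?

Character polarity is set by the outgroup: the derived state is whichever differs from the outgroup's state, so for serrated mandibles, gular pouch, hollow quills the derived state is 'absent', and for the remaining characters it is 'present'.
serrated mandibles: derived state 'absent' in K, L, and U only — synapomorphy for {K, L, U}.
gular pouch: derived state 'absent' in L and U only — synapomorphy for {L, U}.
asymmetric ears (derived state 'present') is unique to K (autapomorphy; uninformative for grouping).
hollow quills (state 'absent') occurs in J and K but conflicts with the nesting implied by the other characters — most parsimoniously interpreted as homoplasy.
stipules present (derived state 'present') is shared by all ingroup taxa — unites the whole ingroup.
enlarged canines (derived state 'present') is shared by B, K, L, and U — a synapomorphy uniting that clade.
webbed digits (derived state 'present') is unique to B (autapomorphy; uninformative for grouping).
Most parsimonious ingroup topology: ((((U,L),K),B),J).
J is sister to the clade containing all other ingroup taxa, so it is the earliest-diverging (most basal) ingroup lineage.

J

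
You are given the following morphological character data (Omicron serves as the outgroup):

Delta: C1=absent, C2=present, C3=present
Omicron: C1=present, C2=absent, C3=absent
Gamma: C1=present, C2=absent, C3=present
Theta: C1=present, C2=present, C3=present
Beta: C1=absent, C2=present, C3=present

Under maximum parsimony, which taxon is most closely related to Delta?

Character polarity is set by the outgroup: the derived state is whichever differs from the outgroup's state, so for C1 the derived state is 'absent', and for the remaining characters it is 'present'.
C1: derived state 'absent' in Beta and Delta only — synapomorphy for {Beta, Delta}.
C2 (derived state 'present') is shared by Beta, Delta, and Theta — a synapomorphy uniting that clade.
C3 (derived state 'present') is shared by all ingroup taxa — unites the whole ingroup.
Most parsimonious ingroup topology: ((Theta,(Delta,Beta)),Gamma).
Delta and Beta form a cherry on this tree, so they are sister taxa.

Beta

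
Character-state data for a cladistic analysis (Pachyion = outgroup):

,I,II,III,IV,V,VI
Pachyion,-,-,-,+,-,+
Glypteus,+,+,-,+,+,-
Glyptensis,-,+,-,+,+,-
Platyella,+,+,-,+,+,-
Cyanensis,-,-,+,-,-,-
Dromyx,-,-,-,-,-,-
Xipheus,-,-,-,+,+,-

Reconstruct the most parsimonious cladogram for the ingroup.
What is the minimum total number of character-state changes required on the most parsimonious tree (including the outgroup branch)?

Character polarity is set by the outgroup: the derived state is whichever differs from the outgroup's state, so for IV, VI the derived state is '-', and for the remaining characters it is '+'.
Only Glypteus and Platyella show the derived state '+' for I, supporting them as a clade.
II: derived state '+' in Glyptensis, Glypteus, and Platyella only — synapomorphy for {Glyptensis, Glypteus, Platyella}.
III: derived state '+' in Cyanensis only — an autapomorphy, so it tells us nothing about relationships among taxa.
Only Cyanensis and Dromyx show the derived state '-' for IV, supporting them as a clade.
Only Glyptensis, Glypteus, Platyella, and Xipheus show the derived state '+' for V, supporting them as a clade.
VI (derived state '-') is shared by all ingroup taxa — unites the whole ingroup.
Most parsimonious ingroup topology: ((((Glypteus,Platyella),Glyptensis),Xipheus),(Cyanensis,Dromyx)).
Changes per character on this tree: I: 1; II: 1; III: 1; IV: 1; V: 1; VI: 1.
Total = 6.

6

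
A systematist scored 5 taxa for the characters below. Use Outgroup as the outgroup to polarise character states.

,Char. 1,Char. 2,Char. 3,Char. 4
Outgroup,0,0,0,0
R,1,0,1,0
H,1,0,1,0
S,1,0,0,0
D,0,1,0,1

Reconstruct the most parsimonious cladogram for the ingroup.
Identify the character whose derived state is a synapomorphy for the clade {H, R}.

The outgroup has state '0' for every character, so '1' is the derived state throughout.
Only H, R, and S show the derived state '1' for Char. 1, supporting them as a clade.
Char. 2 (derived state '1') is unique to D (autapomorphy; uninformative for grouping).
Only H and R show the derived state '1' for Char. 3, supporting them as a clade.
Char. 4: derived state '1' in D only — an autapomorphy, so it tells us nothing about relationships among taxa.
Most parsimonious ingroup topology: (((R,H),S),D).
The clade {H, R} is supported by Char. 3: its derived state '1' occurs in exactly those taxa and in no other taxon (including the outgroup).

Char. 3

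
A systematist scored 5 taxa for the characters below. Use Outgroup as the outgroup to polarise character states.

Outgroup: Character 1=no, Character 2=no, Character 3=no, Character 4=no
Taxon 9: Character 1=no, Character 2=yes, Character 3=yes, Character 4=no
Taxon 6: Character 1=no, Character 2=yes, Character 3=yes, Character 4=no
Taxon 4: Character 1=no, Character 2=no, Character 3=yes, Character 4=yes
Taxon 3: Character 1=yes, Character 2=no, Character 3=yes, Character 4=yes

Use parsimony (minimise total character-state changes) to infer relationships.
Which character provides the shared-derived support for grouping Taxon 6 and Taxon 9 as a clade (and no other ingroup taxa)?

The outgroup has state 'no' for every character, so 'yes' is the derived state throughout.
Character 1: derived state 'yes' in Taxon 3 only — an autapomorphy, so it tells us nothing about relationships among taxa.
Character 2: derived state 'yes' in Taxon 6 and Taxon 9 only — synapomorphy for {Taxon 6, Taxon 9}.
Character 3 (derived state 'yes') is shared by all ingroup taxa — unites the whole ingroup.
Only Taxon 3 and Taxon 4 show the derived state 'yes' for Character 4, supporting them as a clade.
Most parsimonious ingroup topology: ((Taxon 9,Taxon 6),(Taxon 4,Taxon 3)).
The clade {Taxon 6, Taxon 9} is supported by Character 2: its derived state 'yes' occurs in exactly those taxa and in no other taxon (including the outgroup).

Character 2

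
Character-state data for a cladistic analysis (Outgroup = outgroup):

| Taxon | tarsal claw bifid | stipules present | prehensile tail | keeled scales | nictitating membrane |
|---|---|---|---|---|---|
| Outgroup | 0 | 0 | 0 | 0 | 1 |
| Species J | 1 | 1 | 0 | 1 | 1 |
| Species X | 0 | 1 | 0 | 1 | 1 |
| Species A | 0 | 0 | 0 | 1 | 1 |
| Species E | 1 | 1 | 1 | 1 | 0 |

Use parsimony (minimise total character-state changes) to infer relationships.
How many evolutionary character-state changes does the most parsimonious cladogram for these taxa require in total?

Character polarity is set by the outgroup: the derived state is whichever differs from the outgroup's state, so for nictitating membrane the derived state is '0', and for the remaining characters it is '1'.
tarsal claw bifid: derived state '1' in Species E and Species J only — synapomorphy for {Species E, Species J}.
stipules present (derived state '1') is shared by Species E, Species J, and Species X — a synapomorphy uniting that clade.
prehensile tail: derived state '1' in Species E only — an autapomorphy, so it tells us nothing about relationships among taxa.
keeled scales (derived state '1') is shared by all ingroup taxa — unites the whole ingroup.
nictitating membrane (derived state '0') is unique to Species E (autapomorphy; uninformative for grouping).
Most parsimonious ingroup topology: (((Species J,Species E),Species X),Species A).
Changes per character on this tree: tarsal claw bifid: 1; stipules present: 1; prehensile tail: 1; keeled scales: 1; nictitating membrane: 1.
Total = 5.

5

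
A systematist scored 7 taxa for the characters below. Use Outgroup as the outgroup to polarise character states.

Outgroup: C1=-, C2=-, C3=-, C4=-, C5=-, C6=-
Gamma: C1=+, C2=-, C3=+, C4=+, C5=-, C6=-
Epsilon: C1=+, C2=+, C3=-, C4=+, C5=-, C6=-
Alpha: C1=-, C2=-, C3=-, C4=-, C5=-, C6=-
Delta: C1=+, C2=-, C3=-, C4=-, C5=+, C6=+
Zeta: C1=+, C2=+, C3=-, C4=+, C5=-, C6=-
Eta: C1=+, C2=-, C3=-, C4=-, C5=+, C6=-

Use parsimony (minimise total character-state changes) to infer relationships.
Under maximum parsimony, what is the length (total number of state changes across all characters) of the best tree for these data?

The outgroup has state '-' for every character, so '+' is the derived state throughout.
Only Delta, Epsilon, Eta, Gamma, and Zeta show the derived state '+' for C1, supporting them as a clade.
C2: derived state '+' in Epsilon and Zeta only — synapomorphy for {Epsilon, Zeta}.
C3 (derived state '+') is unique to Gamma (autapomorphy; uninformative for grouping).
C4: derived state '+' in Epsilon, Gamma, and Zeta only — synapomorphy for {Epsilon, Gamma, Zeta}.
Only Delta and Eta show the derived state '+' for C5, supporting them as a clade.
C6: derived state '+' in Delta only — an autapomorphy, so it tells us nothing about relationships among taxa.
Most parsimonious ingroup topology: (((Gamma,(Epsilon,Zeta)),(Delta,Eta)),Alpha).
Changes per character on this tree: C1: 1; C2: 1; C3: 1; C4: 1; C5: 1; C6: 1.
Total = 6.

6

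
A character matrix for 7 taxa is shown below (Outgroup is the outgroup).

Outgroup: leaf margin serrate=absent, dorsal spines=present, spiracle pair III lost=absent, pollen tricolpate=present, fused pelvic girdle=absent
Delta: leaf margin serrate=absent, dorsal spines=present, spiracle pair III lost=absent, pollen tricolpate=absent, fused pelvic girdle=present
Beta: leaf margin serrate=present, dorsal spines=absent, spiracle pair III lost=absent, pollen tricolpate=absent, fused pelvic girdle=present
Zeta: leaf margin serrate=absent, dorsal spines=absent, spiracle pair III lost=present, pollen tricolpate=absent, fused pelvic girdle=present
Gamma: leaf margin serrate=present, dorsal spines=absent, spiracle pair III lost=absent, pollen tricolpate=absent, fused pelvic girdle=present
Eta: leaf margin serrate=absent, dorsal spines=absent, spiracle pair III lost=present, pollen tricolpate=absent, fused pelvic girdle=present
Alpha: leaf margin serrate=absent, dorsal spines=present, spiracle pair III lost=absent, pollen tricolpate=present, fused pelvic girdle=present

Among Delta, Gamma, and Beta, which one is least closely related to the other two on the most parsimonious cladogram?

Delta

Character polarity is set by the outgroup: the derived state is whichever differs from the outgroup's state, so for dorsal spines, pollen tricolpate the derived state is 'absent', and for the remaining characters it is 'present'.
Only Beta and Gamma show the derived state 'present' for leaf margin serrate, supporting them as a clade.
dorsal spines (derived state 'absent') is shared by Beta, Eta, Gamma, and Zeta — a synapomorphy uniting that clade.
spiracle pair III lost (derived state 'present') is shared by Eta and Zeta — a synapomorphy uniting that clade.
Only Beta, Delta, Eta, Gamma, and Zeta show the derived state 'absent' for pollen tricolpate, supporting them as a clade.
All ingroup taxa share the derived state 'present' for fused pelvic girdle; it defines the ingroup but does not resolve relationships within it.
Most parsimonious ingroup topology: ((Delta,((Beta,Gamma),(Zeta,Eta))),Alpha).
Gamma and Beta share a more recent common ancestor with each other than either does with Delta, so Delta is the least closely related of the three.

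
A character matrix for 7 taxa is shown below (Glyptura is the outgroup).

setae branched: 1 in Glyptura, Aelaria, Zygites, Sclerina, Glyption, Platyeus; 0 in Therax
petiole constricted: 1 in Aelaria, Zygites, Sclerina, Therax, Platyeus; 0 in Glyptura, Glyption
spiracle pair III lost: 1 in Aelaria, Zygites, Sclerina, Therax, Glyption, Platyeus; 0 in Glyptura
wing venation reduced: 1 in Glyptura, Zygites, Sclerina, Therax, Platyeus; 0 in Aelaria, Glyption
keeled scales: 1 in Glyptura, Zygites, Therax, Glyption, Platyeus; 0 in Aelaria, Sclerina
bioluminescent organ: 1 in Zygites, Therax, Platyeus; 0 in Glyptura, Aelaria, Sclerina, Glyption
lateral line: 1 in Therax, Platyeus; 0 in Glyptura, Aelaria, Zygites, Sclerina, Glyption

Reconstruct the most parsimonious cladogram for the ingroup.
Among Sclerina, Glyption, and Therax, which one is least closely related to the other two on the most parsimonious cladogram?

Glyption

Character polarity is set by the outgroup: the derived state is whichever differs from the outgroup's state, so for setae branched, wing venation reduced, keeled scales the derived state is '0', and for the remaining characters it is '1'.
setae branched: derived state '0' in Therax only — an autapomorphy, so it tells us nothing about relationships among taxa.
petiole constricted (derived state '1') is shared by Aelaria, Platyeus, Sclerina, Therax, and Zygites — a synapomorphy uniting that clade.
spiracle pair III lost (derived state '1') is shared by all ingroup taxa — unites the whole ingroup.
wing venation reduced groups Aelaria and Glyption, which is incompatible with the clades supported by the remaining characters; treating it as convergent (homoplasy) costs fewer steps than any alternative tree.
keeled scales: derived state '0' in Aelaria and Sclerina only — synapomorphy for {Aelaria, Sclerina}.
bioluminescent organ: derived state '1' in Platyeus, Therax, and Zygites only — synapomorphy for {Platyeus, Therax, Zygites}.
Only Platyeus and Therax show the derived state '1' for lateral line, supporting them as a clade.
Most parsimonious ingroup topology: (((Aelaria,Sclerina),(Zygites,(Therax,Platyeus))),Glyption).
Therax and Sclerina share a more recent common ancestor with each other than either does with Glyption, so Glyption is the least closely related of the three.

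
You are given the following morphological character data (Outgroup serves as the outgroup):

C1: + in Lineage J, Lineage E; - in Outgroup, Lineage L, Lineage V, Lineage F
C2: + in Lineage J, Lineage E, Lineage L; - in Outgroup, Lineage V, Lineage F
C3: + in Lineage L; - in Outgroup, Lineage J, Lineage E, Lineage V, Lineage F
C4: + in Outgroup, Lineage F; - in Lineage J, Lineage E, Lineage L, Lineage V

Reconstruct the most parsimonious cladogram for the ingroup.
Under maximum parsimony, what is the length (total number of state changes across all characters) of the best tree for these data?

4

Character polarity is set by the outgroup: the derived state is whichever differs from the outgroup's state, so for C4 the derived state is '-', and for the remaining characters it is '+'.
C1 (derived state '+') is shared by Lineage E and Lineage J — a synapomorphy uniting that clade.
C2: derived state '+' in Lineage E, Lineage J, and Lineage L only — synapomorphy for {Lineage E, Lineage J, Lineage L}.
C3 (derived state '+') is unique to Lineage L (autapomorphy; uninformative for grouping).
C4: derived state '-' in Lineage E, Lineage J, Lineage L, and Lineage V only — synapomorphy for {Lineage E, Lineage J, Lineage L, Lineage V}.
Most parsimonious ingroup topology: ((((Lineage J,Lineage E),Lineage L),Lineage V),Lineage F).
Changes per character on this tree: C1: 1; C2: 1; C3: 1; C4: 1.
Total = 4.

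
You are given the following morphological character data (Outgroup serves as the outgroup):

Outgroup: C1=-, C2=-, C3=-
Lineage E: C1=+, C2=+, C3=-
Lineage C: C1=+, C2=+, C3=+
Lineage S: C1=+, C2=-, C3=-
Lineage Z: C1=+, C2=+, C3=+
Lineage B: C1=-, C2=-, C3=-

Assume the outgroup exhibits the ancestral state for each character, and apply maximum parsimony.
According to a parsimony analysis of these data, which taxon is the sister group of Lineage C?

Lineage Z

The outgroup has state '-' for every character, so '+' is the derived state throughout.
C1 (derived state '+') is shared by Lineage C, Lineage E, Lineage S, and Lineage Z — a synapomorphy uniting that clade.
C2 (derived state '+') is shared by Lineage C, Lineage E, and Lineage Z — a synapomorphy uniting that clade.
C3: derived state '+' in Lineage C and Lineage Z only — synapomorphy for {Lineage C, Lineage Z}.
Most parsimonious ingroup topology: (((Lineage E,(Lineage C,Lineage Z)),Lineage S),Lineage B).
Lineage C and Lineage Z form a cherry on this tree, so they are sister taxa.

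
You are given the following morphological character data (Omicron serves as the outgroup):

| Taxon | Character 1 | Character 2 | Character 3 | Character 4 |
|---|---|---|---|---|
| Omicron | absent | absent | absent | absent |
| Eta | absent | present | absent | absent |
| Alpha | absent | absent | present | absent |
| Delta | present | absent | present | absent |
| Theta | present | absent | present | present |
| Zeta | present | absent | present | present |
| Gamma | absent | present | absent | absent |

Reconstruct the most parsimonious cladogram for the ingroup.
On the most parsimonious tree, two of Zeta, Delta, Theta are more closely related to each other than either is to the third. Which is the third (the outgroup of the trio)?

The outgroup has state 'absent' for every character, so 'present' is the derived state throughout.
Only Delta, Theta, and Zeta show the derived state 'present' for Character 1, supporting them as a clade.
Character 2: derived state 'present' in Eta and Gamma only — synapomorphy for {Eta, Gamma}.
Character 3 (derived state 'present') is shared by Alpha, Delta, Theta, and Zeta — a synapomorphy uniting that clade.
Character 4: derived state 'present' in Theta and Zeta only — synapomorphy for {Theta, Zeta}.
Most parsimonious ingroup topology: ((Eta,Gamma),(Alpha,(Delta,(Theta,Zeta)))).
Theta and Zeta share a more recent common ancestor with each other than either does with Delta, so Delta is the least closely related of the three.

Delta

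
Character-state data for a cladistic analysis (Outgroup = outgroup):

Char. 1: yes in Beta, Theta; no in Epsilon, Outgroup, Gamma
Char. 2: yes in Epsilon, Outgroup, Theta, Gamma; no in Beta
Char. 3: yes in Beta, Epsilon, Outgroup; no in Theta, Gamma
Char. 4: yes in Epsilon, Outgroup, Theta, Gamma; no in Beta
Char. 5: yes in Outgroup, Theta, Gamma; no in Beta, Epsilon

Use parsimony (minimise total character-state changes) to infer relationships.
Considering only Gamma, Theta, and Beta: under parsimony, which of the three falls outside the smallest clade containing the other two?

Character polarity is set by the outgroup: the derived state is whichever differs from the outgroup's state, so for Char. 2, Char. 3, Char. 4, Char. 5 the derived state is 'no', and for the remaining characters it is 'yes'.
Char. 1 groups Beta and Theta, which is incompatible with the clades supported by the remaining characters; treating it as convergent (homoplasy) costs fewer steps than any alternative tree.
Char. 2: derived state 'no' in Beta only — an autapomorphy, so it tells us nothing about relationships among taxa.
Only Gamma and Theta show the derived state 'no' for Char. 3, supporting them as a clade.
Char. 4: derived state 'no' in Beta only — an autapomorphy, so it tells us nothing about relationships among taxa.
Char. 5 (derived state 'no') is shared by Beta and Epsilon — a synapomorphy uniting that clade.
Most parsimonious ingroup topology: ((Theta,Gamma),(Epsilon,Beta)).
Gamma and Theta share a more recent common ancestor with each other than either does with Beta, so Beta is the least closely related of the three.

Beta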